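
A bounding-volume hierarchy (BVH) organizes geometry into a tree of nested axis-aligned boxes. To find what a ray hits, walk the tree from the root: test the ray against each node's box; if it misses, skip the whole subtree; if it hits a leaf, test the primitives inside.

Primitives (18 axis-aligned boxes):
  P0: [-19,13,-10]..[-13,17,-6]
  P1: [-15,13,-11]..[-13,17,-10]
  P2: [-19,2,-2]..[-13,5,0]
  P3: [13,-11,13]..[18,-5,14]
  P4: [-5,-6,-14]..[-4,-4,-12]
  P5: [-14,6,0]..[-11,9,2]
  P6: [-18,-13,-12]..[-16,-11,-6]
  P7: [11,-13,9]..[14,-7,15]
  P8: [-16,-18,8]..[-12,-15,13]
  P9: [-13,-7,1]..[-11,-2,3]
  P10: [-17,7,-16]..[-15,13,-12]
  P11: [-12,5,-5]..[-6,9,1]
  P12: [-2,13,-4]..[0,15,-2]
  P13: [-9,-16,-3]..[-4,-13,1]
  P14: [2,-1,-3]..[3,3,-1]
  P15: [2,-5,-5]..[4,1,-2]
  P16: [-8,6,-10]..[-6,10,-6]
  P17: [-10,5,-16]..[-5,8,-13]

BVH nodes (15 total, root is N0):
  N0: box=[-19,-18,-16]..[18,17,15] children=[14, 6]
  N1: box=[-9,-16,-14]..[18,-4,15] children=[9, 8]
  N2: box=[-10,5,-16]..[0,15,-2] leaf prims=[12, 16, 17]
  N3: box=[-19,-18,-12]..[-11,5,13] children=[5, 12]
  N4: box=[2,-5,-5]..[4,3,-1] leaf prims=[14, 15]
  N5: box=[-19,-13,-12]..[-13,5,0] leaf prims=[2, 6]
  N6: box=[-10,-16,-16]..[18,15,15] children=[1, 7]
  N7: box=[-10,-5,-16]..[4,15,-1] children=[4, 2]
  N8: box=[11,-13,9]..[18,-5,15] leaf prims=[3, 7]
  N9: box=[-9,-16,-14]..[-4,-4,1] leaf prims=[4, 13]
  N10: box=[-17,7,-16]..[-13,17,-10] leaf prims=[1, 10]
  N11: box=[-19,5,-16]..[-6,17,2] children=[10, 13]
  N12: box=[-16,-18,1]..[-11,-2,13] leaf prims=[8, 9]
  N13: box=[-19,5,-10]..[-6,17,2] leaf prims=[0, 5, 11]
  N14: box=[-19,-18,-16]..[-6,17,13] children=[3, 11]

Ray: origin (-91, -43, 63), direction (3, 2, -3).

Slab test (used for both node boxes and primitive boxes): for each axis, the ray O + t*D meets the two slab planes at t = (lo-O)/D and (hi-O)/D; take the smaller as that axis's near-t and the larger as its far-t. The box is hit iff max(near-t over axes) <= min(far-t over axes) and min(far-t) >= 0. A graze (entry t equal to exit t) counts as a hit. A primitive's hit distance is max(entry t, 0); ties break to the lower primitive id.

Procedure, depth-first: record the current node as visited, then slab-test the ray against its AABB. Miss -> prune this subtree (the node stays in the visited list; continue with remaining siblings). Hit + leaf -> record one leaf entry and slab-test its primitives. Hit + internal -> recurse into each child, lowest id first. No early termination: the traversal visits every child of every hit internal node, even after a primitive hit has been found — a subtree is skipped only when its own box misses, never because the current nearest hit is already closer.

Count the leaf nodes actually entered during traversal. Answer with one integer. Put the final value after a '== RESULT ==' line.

Trace the traversal:
N0 x:[24,109/3] y:[25/2,30] z:[16,79/3] -> hit [24,79/3], descend [6, 14]
  N6 x:[27,109/3] y:[27/2,29] z:[16,79/3] -> miss, prune
  N14 x:[24,85/3] y:[25/2,30] z:[50/3,79/3] -> hit [24,79/3], descend [3, 11]
    N3 x:[24,80/3] y:[25/2,24] z:[50/3,25] -> hit [24,24], descend [5, 12]
      N5 x:[24,26] y:[15,24] z:[21,25] -> hit [24,24] leaf, test {P2(miss), P6(miss)}
      N12 x:[25,80/3] y:[25/2,41/2] z:[50/3,62/3] -> miss, prune
    N11 x:[24,85/3] y:[24,30] z:[61/3,79/3] -> hit [24,79/3], descend [10, 13]
      N10 x:[74/3,26] y:[25,30] z:[73/3,79/3] -> hit [25,26] leaf, test {P1(miss), P10@t=25}
      N13 x:[24,85/3] y:[24,30] z:[61/3,73/3] -> hit [24,73/3] leaf, test {P0(miss), P5(miss), P11(miss)}

Summary -> nodes [0, 6, 14, 3, 5, 12, 11, 10, 13]; box-tests=9; leaf-entries=3; first=P10

== RESULT ==
3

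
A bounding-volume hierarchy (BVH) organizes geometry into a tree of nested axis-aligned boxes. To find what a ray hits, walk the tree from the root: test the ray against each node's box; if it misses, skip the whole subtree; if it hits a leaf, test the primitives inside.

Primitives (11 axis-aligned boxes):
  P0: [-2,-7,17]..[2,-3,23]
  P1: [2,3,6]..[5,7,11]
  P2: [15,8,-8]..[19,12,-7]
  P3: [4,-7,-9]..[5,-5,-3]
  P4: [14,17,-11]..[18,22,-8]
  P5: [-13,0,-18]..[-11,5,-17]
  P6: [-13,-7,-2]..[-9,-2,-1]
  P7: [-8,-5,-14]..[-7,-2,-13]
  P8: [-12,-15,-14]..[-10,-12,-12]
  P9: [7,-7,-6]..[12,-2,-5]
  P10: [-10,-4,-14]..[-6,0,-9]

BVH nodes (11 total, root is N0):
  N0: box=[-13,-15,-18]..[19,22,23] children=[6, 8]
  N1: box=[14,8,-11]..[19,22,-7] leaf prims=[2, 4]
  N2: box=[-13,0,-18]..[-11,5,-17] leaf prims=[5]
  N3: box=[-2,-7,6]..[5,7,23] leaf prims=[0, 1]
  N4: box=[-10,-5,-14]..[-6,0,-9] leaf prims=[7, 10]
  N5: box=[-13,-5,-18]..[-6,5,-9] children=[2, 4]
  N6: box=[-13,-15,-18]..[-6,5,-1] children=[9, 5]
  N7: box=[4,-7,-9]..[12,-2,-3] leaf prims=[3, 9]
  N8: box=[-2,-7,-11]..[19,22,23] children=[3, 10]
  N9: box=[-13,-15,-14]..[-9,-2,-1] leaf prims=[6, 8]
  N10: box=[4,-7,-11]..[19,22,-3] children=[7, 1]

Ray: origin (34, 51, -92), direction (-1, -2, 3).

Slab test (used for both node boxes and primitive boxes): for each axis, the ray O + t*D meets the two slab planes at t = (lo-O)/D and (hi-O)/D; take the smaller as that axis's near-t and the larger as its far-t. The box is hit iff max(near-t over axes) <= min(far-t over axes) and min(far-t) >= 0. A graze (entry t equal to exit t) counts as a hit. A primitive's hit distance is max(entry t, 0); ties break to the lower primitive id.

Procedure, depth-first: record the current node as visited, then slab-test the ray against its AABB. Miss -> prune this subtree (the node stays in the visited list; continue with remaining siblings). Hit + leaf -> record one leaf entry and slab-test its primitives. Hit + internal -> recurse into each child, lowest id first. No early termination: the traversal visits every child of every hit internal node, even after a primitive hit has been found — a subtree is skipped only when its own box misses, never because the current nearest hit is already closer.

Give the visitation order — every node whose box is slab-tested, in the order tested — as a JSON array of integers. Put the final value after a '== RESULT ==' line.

Trace the traversal:
N0 x:[15,47] y:[29/2,33] z:[74/3,115/3] -> hit [74/3,33], descend [6, 8]
  N6 x:[40,47] y:[23,33] z:[74/3,91/3] -> miss, prune
  N8 x:[15,36] y:[29/2,29] z:[27,115/3] -> hit [27,29], descend [3, 10]
    N3 x:[29,36] y:[22,29] z:[98/3,115/3] -> miss, prune
    N10 x:[15,30] y:[29/2,29] z:[27,89/3] -> hit [27,29], descend [1, 7]
      N1 x:[15,20] y:[29/2,43/2] z:[27,85/3] -> miss, prune
      N7 x:[22,30] y:[53/2,29] z:[83/3,89/3] -> hit [83/3,29] leaf, test {P3@t=29, P9(miss)}

Visited [0, 6, 8, 3, 10, 1, 7]. Tests: 7 box, 1 leaf. Nearest: P3.

== RESULT ==
[0, 6, 8, 3, 10, 1, 7]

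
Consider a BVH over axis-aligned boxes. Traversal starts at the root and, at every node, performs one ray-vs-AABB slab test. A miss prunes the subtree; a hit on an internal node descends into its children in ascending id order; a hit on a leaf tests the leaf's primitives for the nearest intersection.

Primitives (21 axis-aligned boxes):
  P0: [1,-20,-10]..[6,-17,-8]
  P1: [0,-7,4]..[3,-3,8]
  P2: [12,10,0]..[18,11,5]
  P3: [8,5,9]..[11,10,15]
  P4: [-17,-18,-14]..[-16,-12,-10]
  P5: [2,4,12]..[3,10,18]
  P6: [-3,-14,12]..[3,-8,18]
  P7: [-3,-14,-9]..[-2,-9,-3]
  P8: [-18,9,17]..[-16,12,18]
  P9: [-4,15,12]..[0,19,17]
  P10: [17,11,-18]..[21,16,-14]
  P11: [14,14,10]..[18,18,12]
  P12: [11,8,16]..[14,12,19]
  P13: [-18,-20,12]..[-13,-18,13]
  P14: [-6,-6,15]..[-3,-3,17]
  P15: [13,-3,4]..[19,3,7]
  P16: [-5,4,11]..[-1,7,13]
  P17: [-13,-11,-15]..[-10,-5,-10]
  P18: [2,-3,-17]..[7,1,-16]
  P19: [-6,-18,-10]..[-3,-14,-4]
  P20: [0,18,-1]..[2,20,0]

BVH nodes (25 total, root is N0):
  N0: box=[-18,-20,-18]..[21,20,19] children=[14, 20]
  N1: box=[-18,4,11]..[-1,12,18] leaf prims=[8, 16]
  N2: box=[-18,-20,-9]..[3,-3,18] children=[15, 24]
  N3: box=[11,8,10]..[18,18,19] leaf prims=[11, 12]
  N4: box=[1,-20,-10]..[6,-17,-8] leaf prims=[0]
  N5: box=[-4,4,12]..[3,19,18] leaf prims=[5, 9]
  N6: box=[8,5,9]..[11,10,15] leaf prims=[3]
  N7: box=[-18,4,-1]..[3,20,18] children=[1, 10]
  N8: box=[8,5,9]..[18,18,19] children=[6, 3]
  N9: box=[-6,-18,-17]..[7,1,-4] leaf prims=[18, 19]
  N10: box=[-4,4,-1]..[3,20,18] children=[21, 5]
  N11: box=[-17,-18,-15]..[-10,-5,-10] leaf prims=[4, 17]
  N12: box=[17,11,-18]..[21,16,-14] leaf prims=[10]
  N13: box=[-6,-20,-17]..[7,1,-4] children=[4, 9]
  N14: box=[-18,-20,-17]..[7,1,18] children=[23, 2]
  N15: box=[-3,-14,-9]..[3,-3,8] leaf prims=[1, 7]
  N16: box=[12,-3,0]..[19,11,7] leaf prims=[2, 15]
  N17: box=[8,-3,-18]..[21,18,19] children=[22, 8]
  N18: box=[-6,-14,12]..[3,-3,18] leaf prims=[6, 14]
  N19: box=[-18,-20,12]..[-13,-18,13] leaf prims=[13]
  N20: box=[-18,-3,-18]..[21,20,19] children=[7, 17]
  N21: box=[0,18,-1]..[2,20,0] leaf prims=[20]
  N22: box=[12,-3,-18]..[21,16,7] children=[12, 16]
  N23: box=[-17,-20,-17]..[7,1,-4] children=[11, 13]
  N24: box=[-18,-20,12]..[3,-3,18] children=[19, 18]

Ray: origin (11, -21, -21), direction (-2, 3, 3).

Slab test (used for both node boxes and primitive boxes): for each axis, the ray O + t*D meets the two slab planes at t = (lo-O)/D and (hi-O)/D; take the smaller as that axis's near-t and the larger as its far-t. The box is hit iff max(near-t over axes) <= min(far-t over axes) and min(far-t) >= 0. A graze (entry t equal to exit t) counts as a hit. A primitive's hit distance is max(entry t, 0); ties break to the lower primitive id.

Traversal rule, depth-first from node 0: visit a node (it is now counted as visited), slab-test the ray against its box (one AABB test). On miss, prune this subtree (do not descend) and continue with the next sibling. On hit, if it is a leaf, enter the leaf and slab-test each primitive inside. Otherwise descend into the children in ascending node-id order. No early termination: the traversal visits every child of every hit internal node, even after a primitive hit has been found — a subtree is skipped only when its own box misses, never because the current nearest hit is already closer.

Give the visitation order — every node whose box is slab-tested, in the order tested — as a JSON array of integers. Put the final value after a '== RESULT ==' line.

Traverse from the root:
N0 x:[-5,29/2] y:[1/3,41/3] z:[1,40/3] -> hit [1,40/3], descend [14, 20]
  N14 x:[2,29/2] y:[1/3,22/3] z:[4/3,13] -> hit [2,22/3], descend [2, 23]
    N2 x:[4,29/2] y:[1/3,6] z:[4,13] -> hit [4,6], descend [15, 24]
      N15 x:[4,7] y:[7/3,6] z:[4,29/3] -> hit [4,6] leaf, test {P1(miss), P7(miss)}
      N24 x:[4,29/2] y:[1/3,6] z:[11,13] -> miss, prune
    N23 x:[2,14] y:[1/3,22/3] z:[4/3,17/3] -> hit [2,17/3], descend [11, 13]
      N11 x:[21/2,14] y:[1,16/3] z:[2,11/3] -> miss, prune
      N13 x:[2,17/2] y:[1/3,22/3] z:[4/3,17/3] -> hit [2,17/3], descend [4, 9]
        N4 x:[5/2,5] y:[1/3,4/3] z:[11/3,13/3] -> miss, prune
        N9 x:[2,17/2] y:[1,22/3] z:[4/3,17/3] -> hit [2,17/3] leaf, test {P18(miss), P19(miss)}
  N20 x:[-5,29/2] y:[6,41/3] z:[1,40/3] -> hit [6,40/3], descend [7, 17]
    N7 x:[4,29/2] y:[25/3,41/3] z:[20/3,13] -> hit [25/3,13], descend [1, 10]
      N1 x:[6,29/2] y:[25/3,11] z:[32/3,13] -> hit [32/3,11] leaf, test {P8(miss), P16(miss)}
      N10 x:[4,15/2] y:[25/3,41/3] z:[20/3,13] -> miss, prune
    N17 x:[-5,3/2] y:[6,13] z:[1,40/3] -> miss, prune

Summary -> nodes [0, 14, 2, 15, 24, 23, 11, 13, 4, 9, 20, 7, 1, 10, 17]; box-tests=15; leaf-entries=3; first=miss

== RESULT ==
[0, 14, 2, 15, 24, 23, 11, 13, 4, 9, 20, 7, 1, 10, 17]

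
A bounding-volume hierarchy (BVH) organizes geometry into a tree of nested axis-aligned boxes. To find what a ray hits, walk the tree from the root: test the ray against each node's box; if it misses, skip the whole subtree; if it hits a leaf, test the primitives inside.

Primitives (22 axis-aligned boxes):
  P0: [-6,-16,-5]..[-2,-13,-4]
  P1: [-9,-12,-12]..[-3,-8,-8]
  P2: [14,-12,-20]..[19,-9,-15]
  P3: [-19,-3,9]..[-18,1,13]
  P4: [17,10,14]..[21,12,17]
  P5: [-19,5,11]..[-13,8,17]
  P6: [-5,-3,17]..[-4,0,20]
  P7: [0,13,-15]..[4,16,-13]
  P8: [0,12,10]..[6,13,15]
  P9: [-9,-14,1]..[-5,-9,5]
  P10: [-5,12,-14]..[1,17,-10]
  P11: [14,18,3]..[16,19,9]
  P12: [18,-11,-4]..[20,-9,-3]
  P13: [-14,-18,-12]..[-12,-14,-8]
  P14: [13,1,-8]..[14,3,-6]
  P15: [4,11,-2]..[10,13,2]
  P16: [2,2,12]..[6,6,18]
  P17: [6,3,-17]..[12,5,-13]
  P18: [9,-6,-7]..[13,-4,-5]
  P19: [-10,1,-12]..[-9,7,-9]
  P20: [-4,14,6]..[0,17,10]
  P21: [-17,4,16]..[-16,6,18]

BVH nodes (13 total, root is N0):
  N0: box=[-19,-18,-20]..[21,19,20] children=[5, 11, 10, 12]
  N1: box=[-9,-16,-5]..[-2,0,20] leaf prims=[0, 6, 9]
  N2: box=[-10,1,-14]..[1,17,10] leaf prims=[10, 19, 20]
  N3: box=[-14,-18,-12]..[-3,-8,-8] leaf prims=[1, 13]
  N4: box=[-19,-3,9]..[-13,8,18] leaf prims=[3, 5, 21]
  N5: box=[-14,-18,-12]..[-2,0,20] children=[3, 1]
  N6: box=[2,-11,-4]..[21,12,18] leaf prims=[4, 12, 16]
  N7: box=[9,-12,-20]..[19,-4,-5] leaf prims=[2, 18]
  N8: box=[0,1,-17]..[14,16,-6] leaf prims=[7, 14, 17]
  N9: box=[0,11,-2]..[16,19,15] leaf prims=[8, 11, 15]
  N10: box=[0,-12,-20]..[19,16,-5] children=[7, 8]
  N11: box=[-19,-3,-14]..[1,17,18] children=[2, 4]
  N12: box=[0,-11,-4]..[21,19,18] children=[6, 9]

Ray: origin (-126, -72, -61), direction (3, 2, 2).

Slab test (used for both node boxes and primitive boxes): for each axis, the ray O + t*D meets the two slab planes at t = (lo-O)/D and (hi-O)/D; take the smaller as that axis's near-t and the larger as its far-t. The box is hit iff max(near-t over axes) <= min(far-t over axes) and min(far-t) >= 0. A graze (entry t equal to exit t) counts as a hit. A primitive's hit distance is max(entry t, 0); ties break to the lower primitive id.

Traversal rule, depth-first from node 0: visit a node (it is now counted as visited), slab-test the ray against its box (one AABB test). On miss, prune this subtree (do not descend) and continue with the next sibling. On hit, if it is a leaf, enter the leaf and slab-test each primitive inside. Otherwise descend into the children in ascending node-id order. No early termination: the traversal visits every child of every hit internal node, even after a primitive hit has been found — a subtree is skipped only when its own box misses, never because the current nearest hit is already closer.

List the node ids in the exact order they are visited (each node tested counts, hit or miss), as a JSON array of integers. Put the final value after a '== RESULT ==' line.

Trace the traversal:
N0 x:[107/3,49] y:[27,91/2] z:[41/2,81/2] -> hit [107/3,81/2], descend [5, 10, 11, 12]
  N5 x:[112/3,124/3] y:[27,36] z:[49/2,81/2] -> miss, prune
  N10 x:[42,145/3] y:[30,44] z:[41/2,28] -> miss, prune
  N11 x:[107/3,127/3] y:[69/2,89/2] z:[47/2,79/2] -> hit [107/3,79/2], descend [2, 4]
    N2 x:[116/3,127/3] y:[73/2,89/2] z:[47/2,71/2] -> miss, prune
    N4 x:[107/3,113/3] y:[69/2,40] z:[35,79/2] -> hit [107/3,113/3] leaf, test {P3@t=107/3, P5(miss), P21(miss)}
  N12 x:[42,49] y:[61/2,91/2] z:[57/2,79/2] -> miss, prune

Visited [0, 5, 10, 11, 2, 4, 12]. Tests: 7 box, 1 leaf. Nearest: P3.

== RESULT ==
[0, 5, 10, 11, 2, 4, 12]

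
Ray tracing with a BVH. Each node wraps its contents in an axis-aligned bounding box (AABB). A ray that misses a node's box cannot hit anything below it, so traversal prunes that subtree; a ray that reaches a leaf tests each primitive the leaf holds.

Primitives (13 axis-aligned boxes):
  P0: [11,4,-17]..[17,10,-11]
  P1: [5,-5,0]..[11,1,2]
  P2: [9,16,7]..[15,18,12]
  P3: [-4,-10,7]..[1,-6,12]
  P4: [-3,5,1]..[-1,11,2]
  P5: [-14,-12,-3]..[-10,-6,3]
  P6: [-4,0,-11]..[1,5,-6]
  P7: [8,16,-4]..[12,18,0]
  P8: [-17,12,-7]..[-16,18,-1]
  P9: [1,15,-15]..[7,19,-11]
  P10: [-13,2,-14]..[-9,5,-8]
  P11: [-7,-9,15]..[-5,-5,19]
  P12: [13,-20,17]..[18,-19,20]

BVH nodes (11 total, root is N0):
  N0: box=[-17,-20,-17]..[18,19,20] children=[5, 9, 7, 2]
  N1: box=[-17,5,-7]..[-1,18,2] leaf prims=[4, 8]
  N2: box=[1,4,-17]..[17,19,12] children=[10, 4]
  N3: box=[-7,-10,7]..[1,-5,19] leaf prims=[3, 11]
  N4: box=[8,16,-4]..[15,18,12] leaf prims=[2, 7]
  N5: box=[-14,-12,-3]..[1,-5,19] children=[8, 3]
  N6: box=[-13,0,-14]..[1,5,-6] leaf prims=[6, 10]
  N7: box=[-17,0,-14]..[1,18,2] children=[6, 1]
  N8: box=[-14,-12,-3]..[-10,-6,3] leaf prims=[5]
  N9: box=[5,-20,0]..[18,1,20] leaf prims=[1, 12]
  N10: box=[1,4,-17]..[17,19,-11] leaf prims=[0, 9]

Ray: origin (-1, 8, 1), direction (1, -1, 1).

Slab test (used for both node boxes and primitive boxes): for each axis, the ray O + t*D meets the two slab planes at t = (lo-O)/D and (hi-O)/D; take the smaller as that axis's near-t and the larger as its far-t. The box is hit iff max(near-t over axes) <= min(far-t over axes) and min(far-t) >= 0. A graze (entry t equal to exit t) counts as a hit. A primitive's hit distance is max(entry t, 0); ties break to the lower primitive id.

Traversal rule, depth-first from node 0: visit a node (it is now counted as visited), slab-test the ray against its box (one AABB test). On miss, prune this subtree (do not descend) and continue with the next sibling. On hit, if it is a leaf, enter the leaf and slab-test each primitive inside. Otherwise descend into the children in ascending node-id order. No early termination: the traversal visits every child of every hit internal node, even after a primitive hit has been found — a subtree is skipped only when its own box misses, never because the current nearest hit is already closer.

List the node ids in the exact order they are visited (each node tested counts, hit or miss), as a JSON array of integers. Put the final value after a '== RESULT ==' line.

Trace the traversal:
N0 x:[-16,19] y:[-11,28] z:[-18,19] -> hit [-11,19], descend [2, 5, 7, 9]
  N2 x:[2,18] y:[-11,4] z:[-18,11] -> hit [2,4], descend [4, 10]
    N4 x:[9,16] y:[-10,-8] z:[-5,11] -> miss, prune
    N10 x:[2,18] y:[-11,4] z:[-18,-12] -> miss, prune
  N5 x:[-13,2] y:[13,20] z:[-4,18] -> miss, prune
  N7 x:[-16,2] y:[-10,8] z:[-15,1] -> hit [-10,1], descend [1, 6]
    N1 x:[-16,0] y:[-10,3] z:[-8,1] -> hit [-8,0] leaf, test {P4@t=0, P8(miss)}
    N6 x:[-12,2] y:[3,8] z:[-15,-7] -> miss, prune
  N9 x:[6,19] y:[7,28] z:[-1,19] -> hit [7,19] leaf, test {P1(miss), P12(miss)}

order=[0, 2, 4, 10, 5, 7, 1, 6, 9]  |boxes|=9  |leaves|=2  hit=P4

== RESULT ==
[0, 2, 4, 10, 5, 7, 1, 6, 9]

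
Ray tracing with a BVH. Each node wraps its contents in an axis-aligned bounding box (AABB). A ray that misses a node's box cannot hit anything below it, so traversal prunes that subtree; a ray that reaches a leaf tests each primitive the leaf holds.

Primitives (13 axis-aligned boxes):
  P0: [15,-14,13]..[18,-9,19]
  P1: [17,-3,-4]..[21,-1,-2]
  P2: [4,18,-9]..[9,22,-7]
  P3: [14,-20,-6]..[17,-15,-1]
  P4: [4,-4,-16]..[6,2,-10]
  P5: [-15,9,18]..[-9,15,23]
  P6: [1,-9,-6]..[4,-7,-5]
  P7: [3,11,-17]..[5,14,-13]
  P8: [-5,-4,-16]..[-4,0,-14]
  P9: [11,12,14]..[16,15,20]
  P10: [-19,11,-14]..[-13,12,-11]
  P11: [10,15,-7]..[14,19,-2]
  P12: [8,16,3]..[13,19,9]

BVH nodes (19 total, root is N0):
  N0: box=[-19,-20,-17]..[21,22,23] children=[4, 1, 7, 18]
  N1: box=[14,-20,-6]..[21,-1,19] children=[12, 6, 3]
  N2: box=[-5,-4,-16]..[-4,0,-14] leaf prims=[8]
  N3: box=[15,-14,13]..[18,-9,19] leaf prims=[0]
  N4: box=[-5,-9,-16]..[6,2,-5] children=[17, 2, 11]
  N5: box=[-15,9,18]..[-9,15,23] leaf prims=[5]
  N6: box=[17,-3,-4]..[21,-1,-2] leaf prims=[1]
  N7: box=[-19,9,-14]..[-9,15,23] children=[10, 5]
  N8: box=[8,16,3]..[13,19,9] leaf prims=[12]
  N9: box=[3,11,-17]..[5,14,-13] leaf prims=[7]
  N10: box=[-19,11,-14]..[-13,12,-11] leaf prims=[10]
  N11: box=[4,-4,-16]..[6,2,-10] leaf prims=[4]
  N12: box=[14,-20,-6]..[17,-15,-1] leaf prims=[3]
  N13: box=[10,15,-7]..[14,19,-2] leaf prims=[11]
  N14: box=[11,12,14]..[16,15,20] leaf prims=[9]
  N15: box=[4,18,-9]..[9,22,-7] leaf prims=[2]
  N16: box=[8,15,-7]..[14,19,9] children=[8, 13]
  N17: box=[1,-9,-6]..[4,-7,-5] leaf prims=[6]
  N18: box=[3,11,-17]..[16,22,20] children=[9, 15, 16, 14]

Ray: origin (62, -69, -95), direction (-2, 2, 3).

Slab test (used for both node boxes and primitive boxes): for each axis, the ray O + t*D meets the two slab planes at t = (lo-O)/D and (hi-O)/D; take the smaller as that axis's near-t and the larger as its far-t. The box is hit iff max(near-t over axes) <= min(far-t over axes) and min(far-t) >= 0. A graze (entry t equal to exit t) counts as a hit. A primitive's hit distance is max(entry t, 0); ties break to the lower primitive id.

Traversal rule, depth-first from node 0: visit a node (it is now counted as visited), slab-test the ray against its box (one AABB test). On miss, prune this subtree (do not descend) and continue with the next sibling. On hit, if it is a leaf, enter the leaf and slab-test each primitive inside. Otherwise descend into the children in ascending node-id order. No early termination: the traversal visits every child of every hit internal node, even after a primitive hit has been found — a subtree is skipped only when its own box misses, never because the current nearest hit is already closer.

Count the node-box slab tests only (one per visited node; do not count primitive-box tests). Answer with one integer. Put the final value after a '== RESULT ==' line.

Walk:
N0 x:[41/2,81/2] y:[49/2,91/2] z:[26,118/3] -> hit [26,118/3], descend [1, 4, 7, 18]
  N1 x:[41/2,24] y:[49/2,34] z:[89/3,38] -> miss, prune
  N4 x:[28,67/2] y:[30,71/2] z:[79/3,30] -> hit [30,30], descend [2, 11, 17]
    N2 x:[33,67/2] y:[65/2,69/2] z:[79/3,27] -> miss, prune
    N11 x:[28,29] y:[65/2,71/2] z:[79/3,85/3] -> miss, prune
    N17 x:[29,61/2] y:[30,31] z:[89/3,30] -> hit [30,30] leaf, test {P6@t=30}
  N7 x:[71/2,81/2] y:[39,42] z:[27,118/3] -> hit [39,118/3], descend [5, 10]
    N5 x:[71/2,77/2] y:[39,42] z:[113/3,118/3] -> miss, prune
    N10 x:[75/2,81/2] y:[40,81/2] z:[27,28] -> miss, prune
  N18 x:[23,59/2] y:[40,91/2] z:[26,115/3] -> miss, prune

Visited [0, 1, 4, 2, 11, 17, 7, 5, 10, 18]. Tests: 10 box, 1 leaf. Nearest: P6.

== RESULT ==
10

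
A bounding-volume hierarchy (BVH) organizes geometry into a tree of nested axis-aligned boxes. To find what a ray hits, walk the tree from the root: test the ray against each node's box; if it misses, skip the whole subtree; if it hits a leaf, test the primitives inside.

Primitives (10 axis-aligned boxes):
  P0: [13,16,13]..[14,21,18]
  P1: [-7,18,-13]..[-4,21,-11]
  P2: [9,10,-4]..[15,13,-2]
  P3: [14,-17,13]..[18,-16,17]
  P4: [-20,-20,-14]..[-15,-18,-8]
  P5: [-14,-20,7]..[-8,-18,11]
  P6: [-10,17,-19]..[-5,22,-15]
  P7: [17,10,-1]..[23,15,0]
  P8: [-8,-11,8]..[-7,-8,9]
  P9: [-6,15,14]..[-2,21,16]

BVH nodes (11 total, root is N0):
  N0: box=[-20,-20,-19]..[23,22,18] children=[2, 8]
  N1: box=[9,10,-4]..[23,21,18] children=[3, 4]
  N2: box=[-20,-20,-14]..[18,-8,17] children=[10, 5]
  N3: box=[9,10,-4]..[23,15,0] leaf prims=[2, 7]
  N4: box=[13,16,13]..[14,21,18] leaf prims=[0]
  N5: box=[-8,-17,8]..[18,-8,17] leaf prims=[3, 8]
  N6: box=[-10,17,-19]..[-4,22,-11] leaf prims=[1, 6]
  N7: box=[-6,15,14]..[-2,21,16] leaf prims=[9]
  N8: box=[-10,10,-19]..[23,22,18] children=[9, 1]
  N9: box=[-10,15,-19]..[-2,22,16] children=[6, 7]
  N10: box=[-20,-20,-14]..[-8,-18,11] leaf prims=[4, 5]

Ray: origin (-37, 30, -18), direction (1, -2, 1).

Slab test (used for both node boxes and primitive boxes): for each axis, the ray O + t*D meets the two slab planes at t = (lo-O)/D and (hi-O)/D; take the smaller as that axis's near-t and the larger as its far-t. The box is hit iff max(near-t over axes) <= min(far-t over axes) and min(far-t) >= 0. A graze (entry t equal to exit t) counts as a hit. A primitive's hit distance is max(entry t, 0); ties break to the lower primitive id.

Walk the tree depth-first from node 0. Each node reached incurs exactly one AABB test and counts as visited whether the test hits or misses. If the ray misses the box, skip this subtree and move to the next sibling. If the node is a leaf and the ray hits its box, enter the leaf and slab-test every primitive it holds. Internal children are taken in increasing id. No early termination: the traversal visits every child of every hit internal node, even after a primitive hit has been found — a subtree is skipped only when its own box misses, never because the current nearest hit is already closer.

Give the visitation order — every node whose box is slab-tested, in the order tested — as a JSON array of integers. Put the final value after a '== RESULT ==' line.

Trace the traversal:
N0 x:[17,60] y:[4,25] z:[-1,36] -> hit [17,25], descend [2, 8]
  N2 x:[17,55] y:[19,25] z:[4,35] -> hit [19,25], descend [5, 10]
    N5 x:[29,55] y:[19,47/2] z:[26,35] -> miss, prune
    N10 x:[17,29] y:[24,25] z:[4,29] -> hit [24,25] leaf, test {P4(miss), P5@t=25}
  N8 x:[27,60] y:[4,10] z:[-1,36] -> miss, prune

5 AABB tests over nodes [0, 2, 5, 10, 8]; 1 leaf entered; closest P5.

== RESULT ==
[0, 2, 5, 10, 8]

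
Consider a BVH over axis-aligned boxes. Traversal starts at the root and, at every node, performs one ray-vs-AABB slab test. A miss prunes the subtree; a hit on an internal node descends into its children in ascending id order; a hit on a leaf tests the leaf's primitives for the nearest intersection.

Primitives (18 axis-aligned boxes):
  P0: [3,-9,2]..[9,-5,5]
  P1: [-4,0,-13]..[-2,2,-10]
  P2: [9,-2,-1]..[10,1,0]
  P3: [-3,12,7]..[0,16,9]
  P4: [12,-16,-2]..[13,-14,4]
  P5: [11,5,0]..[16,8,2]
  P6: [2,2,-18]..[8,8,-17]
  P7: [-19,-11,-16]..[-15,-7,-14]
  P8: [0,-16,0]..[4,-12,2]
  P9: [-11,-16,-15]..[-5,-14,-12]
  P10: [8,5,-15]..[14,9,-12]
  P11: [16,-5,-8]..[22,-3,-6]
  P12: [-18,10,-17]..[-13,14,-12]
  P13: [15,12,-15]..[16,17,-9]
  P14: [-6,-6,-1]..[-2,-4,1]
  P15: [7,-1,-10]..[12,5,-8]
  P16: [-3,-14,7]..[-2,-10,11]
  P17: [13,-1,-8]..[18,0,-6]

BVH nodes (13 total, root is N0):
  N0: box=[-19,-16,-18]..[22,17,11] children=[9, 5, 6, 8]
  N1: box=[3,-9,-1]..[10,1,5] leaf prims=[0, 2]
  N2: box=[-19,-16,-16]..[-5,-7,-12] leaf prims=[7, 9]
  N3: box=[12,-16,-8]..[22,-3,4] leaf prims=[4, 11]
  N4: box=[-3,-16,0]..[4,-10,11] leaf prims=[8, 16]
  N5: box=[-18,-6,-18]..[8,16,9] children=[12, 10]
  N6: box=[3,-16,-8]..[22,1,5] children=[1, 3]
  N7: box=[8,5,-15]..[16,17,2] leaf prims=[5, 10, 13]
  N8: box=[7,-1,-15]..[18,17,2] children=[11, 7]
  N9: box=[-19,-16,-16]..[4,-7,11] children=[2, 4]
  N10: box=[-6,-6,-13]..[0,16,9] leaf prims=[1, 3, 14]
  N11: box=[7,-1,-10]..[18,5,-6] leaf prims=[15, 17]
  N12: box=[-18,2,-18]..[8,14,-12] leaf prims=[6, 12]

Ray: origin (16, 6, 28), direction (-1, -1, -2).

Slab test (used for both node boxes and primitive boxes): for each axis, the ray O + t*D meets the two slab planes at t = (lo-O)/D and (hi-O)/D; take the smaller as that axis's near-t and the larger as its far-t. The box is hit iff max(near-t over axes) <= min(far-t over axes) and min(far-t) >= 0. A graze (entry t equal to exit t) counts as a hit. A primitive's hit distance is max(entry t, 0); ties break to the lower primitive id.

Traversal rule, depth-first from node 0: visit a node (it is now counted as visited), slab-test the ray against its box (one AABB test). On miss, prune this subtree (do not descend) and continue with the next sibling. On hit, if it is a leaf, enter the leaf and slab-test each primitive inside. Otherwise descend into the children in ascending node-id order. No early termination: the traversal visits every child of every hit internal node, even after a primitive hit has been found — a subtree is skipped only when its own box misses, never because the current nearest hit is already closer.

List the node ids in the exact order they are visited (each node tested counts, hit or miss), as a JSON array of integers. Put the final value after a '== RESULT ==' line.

Trace the traversal:
N0 x:[-6,35] y:[-11,22] z:[17/2,23] -> hit [17/2,22], descend [5, 6, 8, 9]
  N5 x:[8,34] y:[-10,12] z:[19/2,23] -> hit [19/2,12], descend [10, 12]
    N10 x:[16,22] y:[-10,12] z:[19/2,41/2] -> miss, prune
    N12 x:[8,34] y:[-8,4] z:[20,23] -> miss, prune
  N6 x:[-6,13] y:[5,22] z:[23/2,18] -> hit [23/2,13], descend [1, 3]
    N1 x:[6,13] y:[5,15] z:[23/2,29/2] -> hit [23/2,13] leaf, test {P0@t=23/2, P2(miss)}
    N3 x:[-6,4] y:[9,22] z:[12,18] -> miss, prune
  N8 x:[-2,9] y:[-11,7] z:[13,43/2] -> miss, prune
  N9 x:[12,35] y:[13,22] z:[17/2,22] -> hit [13,22], descend [2, 4]
    N2 x:[21,35] y:[13,22] z:[20,22] -> hit [21,22] leaf, test {P7(miss), P9@t=21}
    N4 x:[12,19] y:[16,22] z:[17/2,14] -> miss, prune

order=[0, 5, 10, 12, 6, 1, 3, 8, 9, 2, 4]  |boxes|=11  |leaves|=2  hit=P0

== RESULT ==
[0, 5, 10, 12, 6, 1, 3, 8, 9, 2, 4]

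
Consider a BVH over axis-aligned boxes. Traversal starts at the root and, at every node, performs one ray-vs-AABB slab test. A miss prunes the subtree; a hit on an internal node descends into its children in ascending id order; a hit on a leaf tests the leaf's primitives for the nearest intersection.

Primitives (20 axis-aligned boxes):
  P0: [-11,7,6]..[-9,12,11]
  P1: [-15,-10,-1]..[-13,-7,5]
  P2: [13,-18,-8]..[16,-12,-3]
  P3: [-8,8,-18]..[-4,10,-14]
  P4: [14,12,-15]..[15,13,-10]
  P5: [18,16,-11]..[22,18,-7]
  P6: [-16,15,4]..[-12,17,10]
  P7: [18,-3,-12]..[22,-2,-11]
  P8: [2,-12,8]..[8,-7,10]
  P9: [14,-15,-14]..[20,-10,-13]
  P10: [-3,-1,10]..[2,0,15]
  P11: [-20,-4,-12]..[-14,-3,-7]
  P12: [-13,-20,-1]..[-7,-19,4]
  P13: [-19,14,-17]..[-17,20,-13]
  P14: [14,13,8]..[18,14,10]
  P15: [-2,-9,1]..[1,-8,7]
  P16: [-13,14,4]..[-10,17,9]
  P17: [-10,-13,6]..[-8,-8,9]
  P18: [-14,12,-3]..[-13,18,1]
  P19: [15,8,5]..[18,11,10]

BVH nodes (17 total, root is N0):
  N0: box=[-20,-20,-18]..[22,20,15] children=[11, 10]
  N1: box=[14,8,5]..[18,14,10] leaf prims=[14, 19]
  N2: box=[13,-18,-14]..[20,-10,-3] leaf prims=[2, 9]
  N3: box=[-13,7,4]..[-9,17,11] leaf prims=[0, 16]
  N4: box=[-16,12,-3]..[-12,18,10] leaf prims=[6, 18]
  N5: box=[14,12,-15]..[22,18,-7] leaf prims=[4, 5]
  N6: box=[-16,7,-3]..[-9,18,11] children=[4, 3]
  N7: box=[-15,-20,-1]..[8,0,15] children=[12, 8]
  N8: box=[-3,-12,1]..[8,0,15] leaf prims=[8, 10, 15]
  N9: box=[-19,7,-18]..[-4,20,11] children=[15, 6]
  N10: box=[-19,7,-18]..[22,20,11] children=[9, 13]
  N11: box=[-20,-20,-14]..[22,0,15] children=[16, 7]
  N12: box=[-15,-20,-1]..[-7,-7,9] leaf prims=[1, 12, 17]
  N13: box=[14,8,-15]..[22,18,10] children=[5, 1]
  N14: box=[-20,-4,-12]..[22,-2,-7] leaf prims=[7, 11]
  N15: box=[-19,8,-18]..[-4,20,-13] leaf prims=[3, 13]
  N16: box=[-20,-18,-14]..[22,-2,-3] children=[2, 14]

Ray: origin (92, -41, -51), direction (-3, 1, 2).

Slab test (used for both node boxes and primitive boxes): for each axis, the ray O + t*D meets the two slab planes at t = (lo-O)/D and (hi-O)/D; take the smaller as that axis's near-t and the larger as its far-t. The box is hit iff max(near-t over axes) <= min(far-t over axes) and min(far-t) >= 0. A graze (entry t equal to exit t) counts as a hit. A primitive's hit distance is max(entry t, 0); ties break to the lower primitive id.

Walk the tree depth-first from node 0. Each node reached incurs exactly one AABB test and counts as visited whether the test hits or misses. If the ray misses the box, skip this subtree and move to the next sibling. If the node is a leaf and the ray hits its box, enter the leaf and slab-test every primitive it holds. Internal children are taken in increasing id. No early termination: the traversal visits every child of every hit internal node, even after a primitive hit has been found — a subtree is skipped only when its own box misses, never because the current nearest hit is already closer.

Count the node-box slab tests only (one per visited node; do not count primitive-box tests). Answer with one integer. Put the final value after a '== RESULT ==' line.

Trace the traversal:
N0 x:[70/3,112/3] y:[21,61] z:[33/2,33] -> hit [70/3,33], descend [10, 11]
  N10 x:[70/3,37] y:[48,61] z:[33/2,31] -> miss, prune
  N11 x:[70/3,112/3] y:[21,41] z:[37/2,33] -> hit [70/3,33], descend [7, 16]
    N7 x:[28,107/3] y:[21,41] z:[25,33] -> hit [28,33], descend [8, 12]
      N8 x:[28,95/3] y:[29,41] z:[26,33] -> hit [29,95/3] leaf, test {P8@t=59/2, P10(miss), P15(miss)}
      N12 x:[33,107/3] y:[21,34] z:[25,30] -> miss, prune
    N16 x:[70/3,112/3] y:[23,39] z:[37/2,24] -> hit [70/3,24], descend [2, 14]
      N2 x:[24,79/3] y:[23,31] z:[37/2,24] -> hit [24,24] leaf, test {P2(miss), P9(miss)}
      N14 x:[70/3,112/3] y:[37,39] z:[39/2,22] -> miss, prune

order=[0, 10, 11, 7, 8, 12, 16, 2, 14]  |boxes|=9  |leaves|=2  hit=P8

== RESULT ==
9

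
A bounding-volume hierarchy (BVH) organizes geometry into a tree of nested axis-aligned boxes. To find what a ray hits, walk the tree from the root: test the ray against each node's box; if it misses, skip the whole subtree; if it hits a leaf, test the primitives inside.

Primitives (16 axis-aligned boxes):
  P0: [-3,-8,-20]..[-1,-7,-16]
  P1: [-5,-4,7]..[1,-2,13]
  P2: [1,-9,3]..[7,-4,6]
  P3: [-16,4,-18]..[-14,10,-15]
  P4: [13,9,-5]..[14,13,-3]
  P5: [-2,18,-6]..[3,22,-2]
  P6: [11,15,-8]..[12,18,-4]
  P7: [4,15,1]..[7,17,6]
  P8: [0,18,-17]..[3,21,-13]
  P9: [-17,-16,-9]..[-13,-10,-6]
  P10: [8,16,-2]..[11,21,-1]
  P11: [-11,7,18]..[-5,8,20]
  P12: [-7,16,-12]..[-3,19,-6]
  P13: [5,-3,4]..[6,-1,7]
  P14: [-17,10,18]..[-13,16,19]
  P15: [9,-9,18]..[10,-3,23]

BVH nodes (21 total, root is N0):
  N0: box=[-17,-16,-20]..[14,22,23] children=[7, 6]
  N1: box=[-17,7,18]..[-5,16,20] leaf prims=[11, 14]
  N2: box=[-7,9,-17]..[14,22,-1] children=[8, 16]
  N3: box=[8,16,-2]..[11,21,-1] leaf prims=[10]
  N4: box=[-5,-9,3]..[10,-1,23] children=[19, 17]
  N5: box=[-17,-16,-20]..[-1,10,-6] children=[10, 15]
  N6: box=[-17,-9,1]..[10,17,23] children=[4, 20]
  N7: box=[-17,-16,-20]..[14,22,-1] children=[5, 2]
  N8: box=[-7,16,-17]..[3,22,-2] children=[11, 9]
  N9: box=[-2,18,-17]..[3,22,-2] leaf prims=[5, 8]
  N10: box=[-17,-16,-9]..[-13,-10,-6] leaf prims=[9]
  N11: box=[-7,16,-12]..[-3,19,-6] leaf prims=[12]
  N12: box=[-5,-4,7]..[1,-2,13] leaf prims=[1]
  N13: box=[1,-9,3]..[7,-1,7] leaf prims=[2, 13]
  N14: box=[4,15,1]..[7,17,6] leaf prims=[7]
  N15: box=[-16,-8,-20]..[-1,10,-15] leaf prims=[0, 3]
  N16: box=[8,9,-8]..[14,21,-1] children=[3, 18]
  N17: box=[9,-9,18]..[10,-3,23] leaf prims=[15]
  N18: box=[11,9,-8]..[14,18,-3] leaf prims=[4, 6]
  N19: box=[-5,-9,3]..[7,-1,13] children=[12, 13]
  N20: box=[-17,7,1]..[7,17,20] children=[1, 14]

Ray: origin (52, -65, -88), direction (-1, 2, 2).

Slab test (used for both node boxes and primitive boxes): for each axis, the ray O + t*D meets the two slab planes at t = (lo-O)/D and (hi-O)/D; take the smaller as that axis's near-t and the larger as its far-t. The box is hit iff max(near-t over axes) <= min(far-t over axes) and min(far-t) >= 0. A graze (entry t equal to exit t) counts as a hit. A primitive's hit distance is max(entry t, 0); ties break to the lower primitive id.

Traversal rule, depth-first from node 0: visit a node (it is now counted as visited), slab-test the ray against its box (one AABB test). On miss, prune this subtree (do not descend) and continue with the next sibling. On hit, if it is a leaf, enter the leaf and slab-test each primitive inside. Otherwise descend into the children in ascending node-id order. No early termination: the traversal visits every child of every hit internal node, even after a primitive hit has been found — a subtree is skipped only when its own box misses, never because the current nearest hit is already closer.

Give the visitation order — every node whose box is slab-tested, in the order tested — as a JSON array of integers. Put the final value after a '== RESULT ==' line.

Traverse from the root:
N0 x:[38,69] y:[49/2,87/2] z:[34,111/2] -> hit [38,87/2], descend [6, 7]
  N6 x:[42,69] y:[28,41] z:[89/2,111/2] -> miss, prune
  N7 x:[38,69] y:[49/2,87/2] z:[34,87/2] -> hit [38,87/2], descend [2, 5]
    N2 x:[38,59] y:[37,87/2] z:[71/2,87/2] -> hit [38,87/2], descend [8, 16]
      N8 x:[49,59] y:[81/2,87/2] z:[71/2,43] -> miss, prune
      N16 x:[38,44] y:[37,43] z:[40,87/2] -> hit [40,43], descend [3, 18]
        N3 x:[41,44] y:[81/2,43] z:[43,87/2] -> hit [43,43] leaf, test {P10@t=43}
        N18 x:[38,41] y:[37,83/2] z:[40,85/2] -> hit [40,41] leaf, test {P4(miss), P6@t=40}
    N5 x:[53,69] y:[49/2,75/2] z:[34,41] -> miss, prune

Summary -> nodes [0, 6, 7, 2, 8, 16, 3, 18, 5]; box-tests=9; leaf-entries=2; first=P6

== RESULT ==
[0, 6, 7, 2, 8, 16, 3, 18, 5]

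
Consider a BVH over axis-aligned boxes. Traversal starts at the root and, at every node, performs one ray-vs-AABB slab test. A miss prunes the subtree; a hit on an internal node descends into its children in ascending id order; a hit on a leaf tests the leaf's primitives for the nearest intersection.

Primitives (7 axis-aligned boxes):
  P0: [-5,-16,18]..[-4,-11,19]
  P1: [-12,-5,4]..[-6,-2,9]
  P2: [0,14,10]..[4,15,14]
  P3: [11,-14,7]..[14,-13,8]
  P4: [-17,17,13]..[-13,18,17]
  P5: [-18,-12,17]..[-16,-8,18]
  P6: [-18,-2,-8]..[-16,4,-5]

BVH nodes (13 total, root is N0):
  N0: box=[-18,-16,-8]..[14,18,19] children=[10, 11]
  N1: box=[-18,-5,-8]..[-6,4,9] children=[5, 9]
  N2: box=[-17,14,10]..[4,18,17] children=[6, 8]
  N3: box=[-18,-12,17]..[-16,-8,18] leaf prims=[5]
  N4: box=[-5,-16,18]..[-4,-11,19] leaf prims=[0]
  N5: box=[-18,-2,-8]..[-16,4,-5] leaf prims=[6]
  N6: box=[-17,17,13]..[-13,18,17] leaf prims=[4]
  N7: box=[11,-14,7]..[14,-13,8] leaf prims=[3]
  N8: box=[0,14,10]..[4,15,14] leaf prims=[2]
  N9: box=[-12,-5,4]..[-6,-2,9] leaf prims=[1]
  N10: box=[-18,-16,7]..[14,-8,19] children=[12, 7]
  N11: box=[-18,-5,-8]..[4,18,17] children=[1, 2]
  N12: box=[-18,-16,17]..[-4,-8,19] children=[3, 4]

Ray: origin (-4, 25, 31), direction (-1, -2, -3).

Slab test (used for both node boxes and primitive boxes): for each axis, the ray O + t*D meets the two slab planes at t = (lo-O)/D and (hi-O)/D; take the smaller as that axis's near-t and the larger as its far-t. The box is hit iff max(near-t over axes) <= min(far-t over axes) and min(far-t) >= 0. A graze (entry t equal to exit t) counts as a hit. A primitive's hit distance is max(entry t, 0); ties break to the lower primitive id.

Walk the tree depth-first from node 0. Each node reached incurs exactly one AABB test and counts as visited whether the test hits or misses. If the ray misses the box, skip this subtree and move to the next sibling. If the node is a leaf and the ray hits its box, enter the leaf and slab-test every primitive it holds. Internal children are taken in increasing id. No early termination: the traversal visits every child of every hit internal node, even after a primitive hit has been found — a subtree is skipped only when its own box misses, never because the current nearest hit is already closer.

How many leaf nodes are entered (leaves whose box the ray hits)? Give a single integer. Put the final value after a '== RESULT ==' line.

Walk:
N0 x:[-18,14] y:[7/2,41/2] z:[4,13] -> hit [4,13], descend [10, 11]
  N10 x:[-18,14] y:[33/2,41/2] z:[4,8] -> miss, prune
  N11 x:[-8,14] y:[7/2,15] z:[14/3,13] -> hit [14/3,13], descend [1, 2]
    N1 x:[2,14] y:[21/2,15] z:[22/3,13] -> hit [21/2,13], descend [5, 9]
      N5 x:[12,14] y:[21/2,27/2] z:[12,13] -> hit [12,13] leaf, test {P6@t=12}
      N9 x:[2,8] y:[27/2,15] z:[22/3,9] -> miss, prune
    N2 x:[-8,13] y:[7/2,11/2] z:[14/3,7] -> hit [14/3,11/2], descend [6, 8]
      N6 x:[9,13] y:[7/2,4] z:[14/3,6] -> miss, prune
      N8 x:[-8,-4] y:[5,11/2] z:[17/3,7] -> miss, prune

9 AABB tests over nodes [0, 10, 11, 1, 5, 9, 2, 6, 8]; 1 leaf entered; closest P6.

== RESULT ==
1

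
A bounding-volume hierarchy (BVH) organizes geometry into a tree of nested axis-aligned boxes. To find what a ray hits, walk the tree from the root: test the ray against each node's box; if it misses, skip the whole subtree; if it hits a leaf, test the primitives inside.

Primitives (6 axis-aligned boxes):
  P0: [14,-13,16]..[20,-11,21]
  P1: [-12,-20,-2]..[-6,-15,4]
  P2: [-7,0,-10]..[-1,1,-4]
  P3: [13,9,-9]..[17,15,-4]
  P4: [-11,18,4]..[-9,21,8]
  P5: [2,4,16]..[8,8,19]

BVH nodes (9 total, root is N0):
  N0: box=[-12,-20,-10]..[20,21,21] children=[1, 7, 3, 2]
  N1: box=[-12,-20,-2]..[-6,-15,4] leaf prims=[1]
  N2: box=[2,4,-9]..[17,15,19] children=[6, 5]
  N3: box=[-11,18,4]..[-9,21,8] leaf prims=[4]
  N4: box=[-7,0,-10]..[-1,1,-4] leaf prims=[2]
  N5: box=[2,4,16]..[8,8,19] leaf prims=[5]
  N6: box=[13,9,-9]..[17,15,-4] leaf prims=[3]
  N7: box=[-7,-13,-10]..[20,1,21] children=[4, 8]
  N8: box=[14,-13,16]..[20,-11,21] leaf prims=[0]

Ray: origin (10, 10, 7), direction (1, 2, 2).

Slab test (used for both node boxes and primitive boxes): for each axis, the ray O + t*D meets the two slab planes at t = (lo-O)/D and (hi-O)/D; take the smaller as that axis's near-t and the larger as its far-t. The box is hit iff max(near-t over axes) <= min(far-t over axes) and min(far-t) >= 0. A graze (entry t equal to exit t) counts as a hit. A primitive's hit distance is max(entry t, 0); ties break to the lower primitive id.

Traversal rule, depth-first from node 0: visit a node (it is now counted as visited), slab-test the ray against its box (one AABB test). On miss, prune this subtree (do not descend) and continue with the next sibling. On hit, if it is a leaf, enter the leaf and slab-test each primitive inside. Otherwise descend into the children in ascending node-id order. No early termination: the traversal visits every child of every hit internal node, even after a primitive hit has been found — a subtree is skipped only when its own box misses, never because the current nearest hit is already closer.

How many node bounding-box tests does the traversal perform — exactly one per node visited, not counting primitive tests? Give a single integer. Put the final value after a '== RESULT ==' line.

Trace the traversal:
N0 x:[-22,10] y:[-15,11/2] z:[-17/2,7] -> hit [-17/2,11/2], descend [1, 2, 3, 7]
  N1 x:[-22,-16] y:[-15,-25/2] z:[-9/2,-3/2] -> miss, prune
  N2 x:[-8,7] y:[-3,5/2] z:[-8,6] -> hit [-3,5/2], descend [5, 6]
    N5 x:[-8,-2] y:[-3,-1] z:[9/2,6] -> miss, prune
    N6 x:[3,7] y:[-1/2,5/2] z:[-8,-11/2] -> miss, prune
  N3 x:[-21,-19] y:[4,11/2] z:[-3/2,1/2] -> miss, prune
  N7 x:[-17,10] y:[-23/2,-9/2] z:[-17/2,7] -> miss, prune

Visited [0, 1, 2, 5, 6, 3, 7]. Tests: 7 box, 0 leaf. Nearest: miss.

== RESULT ==
7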